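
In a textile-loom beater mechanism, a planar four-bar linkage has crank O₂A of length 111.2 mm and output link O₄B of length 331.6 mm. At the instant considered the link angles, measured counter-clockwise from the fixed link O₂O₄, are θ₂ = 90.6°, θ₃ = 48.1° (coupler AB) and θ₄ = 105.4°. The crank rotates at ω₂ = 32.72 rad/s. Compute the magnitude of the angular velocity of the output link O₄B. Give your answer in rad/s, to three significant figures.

8.81

ω₂ = 32.72 rad/s
Differentiating the loop-closure r₂e^{iθ₂}+r₃e^{iθ₃}=r₁+r₄e^{iθ₄} gives r₂ω₂e^{iθ₂}+r₃ω₃e^{iθ₃}=r₄ω₄e^{iθ₄}.
Eliminating the other unknown: ω₄ = r₂ω₂ sin(θ₂−θ₃) / [r₄ sin(θ₄−θ₃)].
Numerator sine = +0.67559; denominator sine = +0.84151.
Result = 0.1112·32.72·(+0.67559) / (0.3316·(+0.84151)) = +8.809 rad/s; magnitude 8.809 rad/s.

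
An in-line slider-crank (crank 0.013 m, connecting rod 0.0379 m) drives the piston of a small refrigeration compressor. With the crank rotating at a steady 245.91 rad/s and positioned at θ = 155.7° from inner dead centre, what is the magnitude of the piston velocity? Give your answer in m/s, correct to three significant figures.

0.900

ω = 245.9 rad/s
For an in-line slider-crank, x = r cosθ + √(L² − r² sin²θ), so v = −rω sinθ·[1 + r cosθ/√(L² − r² sin²θ)].
With r = 0.013 m, L = 0.0379 m, θ = 155.7°: √(L² − r² sin²θ) = 0.037521 m.
v = −0.013·245.9·0.41151·[1 + 0.013·-0.91140/0.037521] = -0.90012 m/s.
|v| = 0.90012 m/s.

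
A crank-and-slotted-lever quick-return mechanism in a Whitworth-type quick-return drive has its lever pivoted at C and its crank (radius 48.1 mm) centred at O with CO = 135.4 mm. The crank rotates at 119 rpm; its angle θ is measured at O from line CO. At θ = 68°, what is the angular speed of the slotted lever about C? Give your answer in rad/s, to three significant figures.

2.32

ω = 12.46 rad/s (from 119 rpm).
Crank pin A relative to C: A = (d + r cosθ, r sinθ); lever angle φ = atan2(r sinθ, d + r cosθ).
Differentiating tanφ: φ̇ = rω(d cosθ + r)/(d² + r² + 2dr cosθ).
d² + r² + 2dr cosθ = |CA|² = 0.0255262 m²;  d cosθ + r = +0.098822 m.
|ω_lever| = |0.0481·12.46·+0.098822| / 0.0255262 = 2.3205 rad/s.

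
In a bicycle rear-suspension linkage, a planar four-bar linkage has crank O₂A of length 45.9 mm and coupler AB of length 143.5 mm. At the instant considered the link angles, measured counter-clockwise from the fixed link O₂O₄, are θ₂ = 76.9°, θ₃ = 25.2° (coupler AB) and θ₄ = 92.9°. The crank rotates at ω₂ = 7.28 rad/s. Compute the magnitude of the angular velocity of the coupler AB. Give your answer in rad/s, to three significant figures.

0.694

ω₂ = 7.28 rad/s
Differentiating the loop-closure r₂e^{iθ₂}+r₃e^{iθ₃}=r₁+r₄e^{iθ₄} gives r₂ω₂e^{iθ₂}+r₃ω₃e^{iθ₃}=r₄ω₄e^{iθ₄}.
Eliminating the other unknown: ω₃ = r₂ω₂ sin(θ₄−θ₂) / [r₃ sin(θ₃−θ₄)].
Numerator sine = +0.27564; denominator sine = -0.92521.
Result = 0.0459·7.28·(+0.27564) / (0.1435·(-0.92521)) = -0.69373 rad/s; magnitude 0.69373 rad/s.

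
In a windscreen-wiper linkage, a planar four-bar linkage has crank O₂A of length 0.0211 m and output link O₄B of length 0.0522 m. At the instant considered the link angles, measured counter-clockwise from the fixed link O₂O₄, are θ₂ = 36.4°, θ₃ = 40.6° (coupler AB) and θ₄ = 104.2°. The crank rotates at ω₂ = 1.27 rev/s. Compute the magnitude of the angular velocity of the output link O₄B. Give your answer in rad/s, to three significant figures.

0.264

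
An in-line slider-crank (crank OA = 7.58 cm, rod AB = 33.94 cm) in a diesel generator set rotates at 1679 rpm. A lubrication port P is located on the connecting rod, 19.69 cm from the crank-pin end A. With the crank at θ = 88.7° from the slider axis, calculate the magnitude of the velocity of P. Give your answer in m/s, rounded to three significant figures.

13.4

ω = 175.8 rad/s.  Crank-pin speed |V_A| = rω = 13.327 m/s, perpendicular to OA.
Rod angle: sinφ = −(r/L) sinθ ⇒ φ = -12.902°; ω_rod = −rω cosθ/√(L²−r²sin²θ) = -0.91395 rad/s.
V_P = V_A + ω_rod × AP, with AP = 0.1969 m along the rod.
Components: V_Px = −rω sinθ − a·ω_rod·sinφ = -13.364 m/s;  V_Py = rω cosθ + a·ω_rod·cosφ = +0.12695 m/s.
|V_P| = √(V_Px² + V_Py²) = 13.365 m/s.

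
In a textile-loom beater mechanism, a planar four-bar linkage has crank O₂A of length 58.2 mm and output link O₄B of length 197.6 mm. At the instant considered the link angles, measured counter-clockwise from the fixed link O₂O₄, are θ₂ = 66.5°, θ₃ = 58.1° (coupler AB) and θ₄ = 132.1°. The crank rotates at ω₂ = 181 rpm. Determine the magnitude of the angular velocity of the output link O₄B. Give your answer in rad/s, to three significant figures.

0.848

ω₂ = 18.95 rad/s (from 181 rpm).
Differentiating the loop-closure r₂e^{iθ₂}+r₃e^{iθ₃}=r₁+r₄e^{iθ₄} gives r₂ω₂e^{iθ₂}+r₃ω₃e^{iθ₃}=r₄ω₄e^{iθ₄}.
Eliminating the other unknown: ω₄ = r₂ω₂ sin(θ₂−θ₃) / [r₄ sin(θ₄−θ₃)].
Numerator sine = +0.14608; denominator sine = +0.96126.
Result = 0.0582·18.95·(+0.14608) / (0.1976·(+0.96126)) = +0.8484 rad/s; magnitude 0.8484 rad/s.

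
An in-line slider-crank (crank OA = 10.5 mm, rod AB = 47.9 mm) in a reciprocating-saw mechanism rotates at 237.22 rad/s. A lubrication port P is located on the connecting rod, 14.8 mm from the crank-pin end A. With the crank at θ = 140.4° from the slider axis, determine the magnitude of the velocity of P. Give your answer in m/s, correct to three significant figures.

ω = 237.2 rad/s.  Crank-pin speed |V_A| = rω = 2.4908 m/s, perpendicular to OA.
Rod angle: sinφ = −(r/L) sinθ ⇒ φ = -8.032°; ω_rod = −rω cosθ/√(L²−r²sin²θ) = +40.464 rad/s.
V_P = V_A + ω_rod × AP, with AP = 0.0148 m along the rod.
Components: V_Px = −rω sinθ − a·ω_rod·sinφ = -1.504 m/s;  V_Py = rω cosθ + a·ω_rod·cosφ = -1.3262 m/s.
|V_P| = √(V_Px² + V_Py²) = 2.0052 m/s.

2.01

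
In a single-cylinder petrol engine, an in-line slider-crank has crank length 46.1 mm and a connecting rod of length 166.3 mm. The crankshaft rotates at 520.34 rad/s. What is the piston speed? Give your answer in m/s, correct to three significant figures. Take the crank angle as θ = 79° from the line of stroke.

24.8

ω = 520.3 rad/s
For an in-line slider-crank, x = r cosθ + √(L² − r² sin²θ), so v = −rω sinθ·[1 + r cosθ/√(L² − r² sin²θ)].
With r = 0.0461 m, L = 0.1663 m, θ = 79°: √(L² − r² sin²θ) = 0.16002 m.
v = −0.0461·520.3·0.98163·[1 + 0.0461·0.19081/0.16002] = -24.841 m/s.
|v| = 24.841 m/s.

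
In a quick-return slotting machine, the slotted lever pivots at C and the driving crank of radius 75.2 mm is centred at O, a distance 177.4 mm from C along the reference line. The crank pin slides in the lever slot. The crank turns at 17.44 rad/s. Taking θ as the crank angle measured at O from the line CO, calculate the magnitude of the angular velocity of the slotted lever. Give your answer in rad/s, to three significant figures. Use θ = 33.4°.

4.93

ω = 17.44 rad/s
Crank pin A relative to C: A = (d + r cosθ, r sinθ); lever angle φ = atan2(r sinθ, d + r cosθ).
Differentiating tanφ: φ̇ = rω(d cosθ + r)/(d² + r² + 2dr cosθ).
d² + r² + 2dr cosθ = |CA|² = 0.0594003 m²;  d cosθ + r = +0.2233 m.
|ω_lever| = |0.0752·17.44·+0.2233| / 0.0594003 = 4.9302 rad/s.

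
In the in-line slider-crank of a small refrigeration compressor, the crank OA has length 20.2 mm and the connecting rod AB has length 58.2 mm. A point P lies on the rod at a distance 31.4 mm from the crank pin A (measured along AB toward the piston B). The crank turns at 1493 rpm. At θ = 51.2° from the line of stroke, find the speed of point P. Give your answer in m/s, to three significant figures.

2.91

ω = 156.3 rad/s.  Crank-pin speed |V_A| = rω = 3.1582 m/s, perpendicular to OA.
Rod angle: sinφ = −(r/L) sinθ ⇒ φ = -15.694°; ω_rod = −rω cosθ/√(L²−r²sin²θ) = -35.319 rad/s.
V_P = V_A + ω_rod × AP, with AP = 0.0314 m along the rod.
Components: V_Px = −rω sinθ − a·ω_rod·sinφ = -2.7613 m/s;  V_Py = rω cosθ + a·ω_rod·cosφ = +0.91126 m/s.
|V_P| = √(V_Px² + V_Py²) = 2.9078 m/s.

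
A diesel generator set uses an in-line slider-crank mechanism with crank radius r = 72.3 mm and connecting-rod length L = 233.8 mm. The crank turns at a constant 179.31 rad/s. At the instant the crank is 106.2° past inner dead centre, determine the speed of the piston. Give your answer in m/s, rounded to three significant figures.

ω = 179.3 rad/s
For an in-line slider-crank, x = r cosθ + √(L² − r² sin²θ), so v = −rω sinθ·[1 + r cosθ/√(L² − r² sin²θ)].
With r = 0.0723 m, L = 0.2338 m, θ = 106.2°: √(L² − r² sin²θ) = 0.22325 m.
v = −0.0723·179.3·0.96029·[1 + 0.0723·-0.27899/0.22325] = -11.325 m/s.
|v| = 11.325 m/s.

11.3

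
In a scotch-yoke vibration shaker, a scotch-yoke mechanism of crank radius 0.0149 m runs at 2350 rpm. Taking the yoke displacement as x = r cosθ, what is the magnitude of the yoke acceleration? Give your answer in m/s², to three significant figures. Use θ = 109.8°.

306

ω = 246.1 rad/s (from 2350 rpm).
x = r cosθ ⇒ ẍ = −rω² cosθ (ω constant).
|a| = rω²|cosθ| = 0.0149·(246.1)²·|cos 109.8°| = 305.66 m/s².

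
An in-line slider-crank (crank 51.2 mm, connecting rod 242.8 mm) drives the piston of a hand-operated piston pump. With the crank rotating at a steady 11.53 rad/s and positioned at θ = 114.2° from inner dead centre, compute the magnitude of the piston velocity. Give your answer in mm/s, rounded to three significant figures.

491

ω = 11.53 rad/s
For an in-line slider-crank, x = r cosθ + √(L² − r² sin²θ), so v = −rω sinθ·[1 + r cosθ/√(L² − r² sin²θ)].
With r = 0.0512 m, L = 0.2428 m, θ = 114.2°: √(L² − r² sin²θ) = 0.23827 m.
v = −0.0512·11.53·0.91212·[1 + 0.0512·-0.40992/0.23827] = -0.49103 m/s.
|v| = 0.49103 m/s = 491.03 mm/s.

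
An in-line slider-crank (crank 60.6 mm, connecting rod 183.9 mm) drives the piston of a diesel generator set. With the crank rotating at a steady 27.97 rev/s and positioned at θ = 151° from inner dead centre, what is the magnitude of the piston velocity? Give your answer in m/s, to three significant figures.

3.66

ω = 2π·28 = 175.7 rad/s
For an in-line slider-crank, x = r cosθ + √(L² − r² sin²θ), so v = −rω sinθ·[1 + r cosθ/√(L² − r² sin²θ)].
With r = 0.0606 m, L = 0.1839 m, θ = 151°: √(L² − r² sin²θ) = 0.18154 m.
v = −0.0606·175.7·0.48481·[1 + 0.0606·-0.87462/0.18154] = -3.6557 m/s.
|v| = 3.6557 m/s.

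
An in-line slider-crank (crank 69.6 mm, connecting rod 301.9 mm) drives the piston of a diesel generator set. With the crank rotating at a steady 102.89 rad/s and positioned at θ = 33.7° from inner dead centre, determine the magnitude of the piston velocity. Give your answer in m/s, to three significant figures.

ω = 102.9 rad/s
For an in-line slider-crank, x = r cosθ + √(L² − r² sin²θ), so v = −rω sinθ·[1 + r cosθ/√(L² − r² sin²θ)].
With r = 0.0696 m, L = 0.3019 m, θ = 33.7°: √(L² − r² sin²θ) = 0.29942 m.
v = −0.0696·102.9·0.55484·[1 + 0.0696·0.83195/0.29942] = -4.7417 m/s.
|v| = 4.7417 m/s.

4.74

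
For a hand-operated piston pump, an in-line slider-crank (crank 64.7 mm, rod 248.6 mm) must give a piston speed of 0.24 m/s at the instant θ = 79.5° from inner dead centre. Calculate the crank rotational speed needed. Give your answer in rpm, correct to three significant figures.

For an in-line slider-crank, |v_piston| = rω|sinθ|·[1 + r cosθ/√(L² − r² sin²θ)].
With r = 0.0647 m, L = 0.2486 m, θ = 79.5°: the bracketed kinematic factor |dx/dθ| = 0.066738 m.
ω = v/|dx/dθ| = 0.24/0.066738 = 3.5962 rad/s.
N = 60ω/(2π) = 34.341 rpm.

34.3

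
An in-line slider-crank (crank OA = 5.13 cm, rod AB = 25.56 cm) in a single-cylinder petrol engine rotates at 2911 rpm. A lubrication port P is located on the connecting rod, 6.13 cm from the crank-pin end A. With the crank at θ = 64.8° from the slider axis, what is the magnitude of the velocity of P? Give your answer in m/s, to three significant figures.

ω = 304.8 rad/s.  Crank-pin speed |V_A| = rω = 15.638 m/s, perpendicular to OA.
Rod angle: sinφ = −(r/L) sinθ ⇒ φ = -10.463°; ω_rod = −rω cosθ/√(L²−r²sin²θ) = -26.491 rad/s.
V_P = V_A + ω_rod × AP, with AP = 0.0613 m along the rod.
Components: V_Px = −rω sinθ − a·ω_rod·sinφ = -14.445 m/s;  V_Py = rω cosθ + a·ω_rod·cosφ = +5.0616 m/s.
|V_P| = √(V_Px² + V_Py²) = 15.306 m/s.

15.3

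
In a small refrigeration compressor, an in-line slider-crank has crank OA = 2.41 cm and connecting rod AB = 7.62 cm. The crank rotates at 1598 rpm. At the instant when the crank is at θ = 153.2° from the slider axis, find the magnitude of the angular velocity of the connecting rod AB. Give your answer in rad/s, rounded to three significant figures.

ω = 167.3 rad/s (converted from 1598 rpm).
The rod makes angle φ with the slider axis where L sinφ = r sinθ; differentiating, L cosφ·φ̇ = r ω cosθ.
L cosφ = √(L² − r² sin²θ) = 0.075421 m.
|ω_rod| = r ω |cosθ| / √(L² − r² sin²θ) = 0.0241·167.3·0.89259/0.075421 = 47.729 rad/s.

47.7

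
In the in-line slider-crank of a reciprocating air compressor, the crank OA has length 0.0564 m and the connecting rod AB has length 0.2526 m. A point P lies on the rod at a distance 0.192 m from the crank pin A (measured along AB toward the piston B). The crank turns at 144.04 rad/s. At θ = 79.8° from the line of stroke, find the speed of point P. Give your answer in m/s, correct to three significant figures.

ω = 144 rad/s.  Crank-pin speed |V_A| = rω = 8.1239 m/s, perpendicular to OA.
Rod angle: sinφ = −(r/L) sinθ ⇒ φ = -12.694°; ω_rod = −rω cosθ/√(L²−r²sin²θ) = -5.8379 rad/s.
V_P = V_A + ω_rod × AP, with AP = 0.192 m along the rod.
Components: V_Px = −rω sinθ − a·ω_rod·sinφ = -8.2418 m/s;  V_Py = rω cosθ + a·ω_rod·cosφ = +0.34513 m/s.
|V_P| = √(V_Px² + V_Py²) = 8.249 m/s.

8.25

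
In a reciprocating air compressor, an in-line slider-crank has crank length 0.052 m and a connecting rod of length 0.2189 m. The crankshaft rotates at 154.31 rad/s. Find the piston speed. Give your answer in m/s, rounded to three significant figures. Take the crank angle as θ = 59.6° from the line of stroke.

7.77

ω = 154.3 rad/s
For an in-line slider-crank, x = r cosθ + √(L² − r² sin²θ), so v = −rω sinθ·[1 + r cosθ/√(L² − r² sin²θ)].
With r = 0.052 m, L = 0.2189 m, θ = 59.6°: √(L² − r² sin²θ) = 0.21426 m.
v = −0.052·154.3·0.86251·[1 + 0.052·0.50603/0.21426] = -7.7709 m/s.
|v| = 7.7709 m/s.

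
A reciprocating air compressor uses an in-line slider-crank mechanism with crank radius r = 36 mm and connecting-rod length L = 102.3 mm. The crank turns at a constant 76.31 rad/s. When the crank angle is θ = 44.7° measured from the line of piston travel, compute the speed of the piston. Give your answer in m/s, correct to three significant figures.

2.43

ω = 76.31 rad/s
For an in-line slider-crank, x = r cosθ + √(L² − r² sin²θ), so v = −rω sinθ·[1 + r cosθ/√(L² − r² sin²θ)].
With r = 0.036 m, L = 0.1023 m, θ = 44.7°: √(L² − r² sin²θ) = 0.099116 m.
v = −0.036·76.31·0.70339·[1 + 0.036·0.71080/0.099116] = -2.4312 m/s.
|v| = 2.4312 m/s.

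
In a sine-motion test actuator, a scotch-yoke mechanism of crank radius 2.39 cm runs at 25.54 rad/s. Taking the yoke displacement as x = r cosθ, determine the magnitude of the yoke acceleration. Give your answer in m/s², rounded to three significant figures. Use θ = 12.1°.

ω = 25.54 rad/s
x = r cosθ ⇒ ẍ = −rω² cosθ (ω constant).
|a| = rω²|cosθ| = 0.0239·(25.54)²·|cos 12.1°| = 15.243 m/s².

15.2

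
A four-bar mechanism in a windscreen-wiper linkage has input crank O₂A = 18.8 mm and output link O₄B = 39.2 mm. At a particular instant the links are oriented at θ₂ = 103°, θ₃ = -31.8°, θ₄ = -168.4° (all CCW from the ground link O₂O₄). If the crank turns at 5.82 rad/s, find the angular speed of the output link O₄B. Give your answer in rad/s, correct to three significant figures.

ω₂ = 5.82 rad/s
Differentiating the loop-closure r₂e^{iθ₂}+r₃e^{iθ₃}=r₁+r₄e^{iθ₄} gives r₂ω₂e^{iθ₂}+r₃ω₃e^{iθ₃}=r₄ω₄e^{iθ₄}.
Eliminating the other unknown: ω₄ = r₂ω₂ sin(θ₂−θ₃) / [r₄ sin(θ₄−θ₃)].
Numerator sine = +0.70957; denominator sine = -0.68709.
Result = 0.0188·5.82·(+0.70957) / (0.0392·(-0.68709)) = -2.8826 rad/s; magnitude 2.8826 rad/s.

2.88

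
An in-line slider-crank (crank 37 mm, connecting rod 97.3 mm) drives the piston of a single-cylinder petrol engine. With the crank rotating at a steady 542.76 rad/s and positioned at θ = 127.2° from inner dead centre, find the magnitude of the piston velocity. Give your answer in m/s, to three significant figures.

12.1

ω = 542.8 rad/s
For an in-line slider-crank, x = r cosθ + √(L² − r² sin²θ), so v = −rω sinθ·[1 + r cosθ/√(L² − r² sin²θ)].
With r = 0.037 m, L = 0.0973 m, θ = 127.2°: √(L² − r² sin²θ) = 0.092729 m.
v = −0.037·542.8·0.79653·[1 + 0.037·-0.60460/0.092729] = -12.137 m/s.
|v| = 12.137 m/s.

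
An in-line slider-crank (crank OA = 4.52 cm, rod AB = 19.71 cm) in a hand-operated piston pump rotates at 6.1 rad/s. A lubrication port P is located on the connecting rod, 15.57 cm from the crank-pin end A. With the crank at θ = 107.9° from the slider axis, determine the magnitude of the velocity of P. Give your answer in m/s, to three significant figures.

ω = 6.1 rad/s.  Crank-pin speed |V_A| = rω = 0.27572 m/s, perpendicular to OA.
Rod angle: sinφ = −(r/L) sinθ ⇒ φ = -12.605°; ω_rod = −rω cosθ/√(L²−r²sin²θ) = +0.44057 rad/s.
V_P = V_A + ω_rod × AP, with AP = 0.1557 m along the rod.
Components: V_Px = −rω sinθ − a·ω_rod·sinφ = -0.2474 m/s;  V_Py = rω cosθ + a·ω_rod·cosφ = -0.0178 m/s.
|V_P| = √(V_Px² + V_Py²) = 0.24804 m/s.

0.248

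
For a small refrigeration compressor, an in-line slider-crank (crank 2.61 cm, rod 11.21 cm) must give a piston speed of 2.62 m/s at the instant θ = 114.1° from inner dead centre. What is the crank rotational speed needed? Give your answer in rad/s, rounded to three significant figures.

122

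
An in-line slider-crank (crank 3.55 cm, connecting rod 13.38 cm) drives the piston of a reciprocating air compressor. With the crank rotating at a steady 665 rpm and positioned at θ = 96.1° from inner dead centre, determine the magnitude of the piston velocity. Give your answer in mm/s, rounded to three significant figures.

ω = 2π·665/60 = 69.64 rad/s
For an in-line slider-crank, x = r cosθ + √(L² − r² sin²θ), so v = −rω sinθ·[1 + r cosθ/√(L² − r² sin²θ)].
With r = 0.0355 m, L = 0.1338 m, θ = 96.1°: √(L² − r² sin²θ) = 0.12906 m.
v = −0.0355·69.64·0.99434·[1 + 0.0355·-0.10626/0.12906] = -2.3863 m/s.
|v| = 2.3863 m/s = 2386.3 mm/s.

2390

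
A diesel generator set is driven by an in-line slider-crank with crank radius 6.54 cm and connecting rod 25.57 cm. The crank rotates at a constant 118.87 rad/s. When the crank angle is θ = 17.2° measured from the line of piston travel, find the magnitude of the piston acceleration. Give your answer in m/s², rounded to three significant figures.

ω = 118.9 rad/s
x(θ) = r cosθ + √(L² − r² sin²θ); with ω constant, a = ω²·d²x/dθ².
d²x/dθ² = −r cosθ − r²(cos2θ)/√u − r⁴ sin²2θ/(4u^{3/2}),  u = L² − r² sin²θ = 0.0650085 m².
Substituting r = 0.0654 m, L = 0.2557 m, θ = 17.2°: d²x/dθ² = -0.076405 m.
a = ω²·d²x/dθ² = (118.9)²·(-0.076405) = -1079.6 m/s²;  |a| = 1079.6 m/s².

1080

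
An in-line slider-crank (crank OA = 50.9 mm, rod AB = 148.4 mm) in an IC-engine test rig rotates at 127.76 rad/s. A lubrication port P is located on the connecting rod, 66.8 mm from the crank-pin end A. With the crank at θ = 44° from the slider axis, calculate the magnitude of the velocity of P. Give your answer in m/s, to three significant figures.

5.65

ω = 127.8 rad/s.  Crank-pin speed |V_A| = rω = 6.503 m/s, perpendicular to OA.
Rod angle: sinφ = −(r/L) sinθ ⇒ φ = -13.784°; ω_rod = −rω cosθ/√(L²−r²sin²θ) = -32.457 rad/s.
V_P = V_A + ω_rod × AP, with AP = 0.0668 m along the rod.
Components: V_Px = −rω sinθ − a·ω_rod·sinφ = -5.0339 m/s;  V_Py = rω cosθ + a·ω_rod·cosφ = +2.5722 m/s.
|V_P| = √(V_Px² + V_Py²) = 5.653 m/s.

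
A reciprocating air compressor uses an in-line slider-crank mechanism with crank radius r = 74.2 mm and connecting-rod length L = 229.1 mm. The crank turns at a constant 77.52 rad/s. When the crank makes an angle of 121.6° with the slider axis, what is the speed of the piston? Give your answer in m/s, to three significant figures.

4.03

ω = 77.52 rad/s
For an in-line slider-crank, x = r cosθ + √(L² − r² sin²θ), so v = −rω sinθ·[1 + r cosθ/√(L² − r² sin²θ)].
With r = 0.0742 m, L = 0.2291 m, θ = 121.6°: √(L² − r² sin²θ) = 0.22021 m.
v = −0.0742·77.52·0.85173·[1 + 0.0742·-0.52399/0.22021] = -4.0341 m/s.
|v| = 4.0341 m/s.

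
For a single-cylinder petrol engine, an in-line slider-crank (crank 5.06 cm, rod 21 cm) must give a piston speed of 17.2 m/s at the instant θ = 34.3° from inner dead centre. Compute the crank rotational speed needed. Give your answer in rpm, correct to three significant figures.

For an in-line slider-crank, |v_piston| = rω|sinθ|·[1 + r cosθ/√(L² − r² sin²θ)].
With r = 0.0506 m, L = 0.21 m, θ = 34.3°: the bracketed kinematic factor |dx/dθ| = 0.034243 m.
ω = v/|dx/dθ| = 17.2/0.034243 = 502.29 rad/s.
N = 60ω/(2π) = 4796.5 rpm.

4800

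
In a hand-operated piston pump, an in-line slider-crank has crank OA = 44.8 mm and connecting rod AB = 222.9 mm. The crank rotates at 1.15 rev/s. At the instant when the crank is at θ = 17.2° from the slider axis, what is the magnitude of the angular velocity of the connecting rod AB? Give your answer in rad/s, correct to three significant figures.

ω = 7.226 rad/s (converted from 1.15 rev/s).
The rod makes angle φ with the slider axis where L sinφ = r sinθ; differentiating, L cosφ·φ̇ = r ω cosθ.
L cosφ = √(L² − r² sin²θ) = 0.22251 m.
|ω_rod| = r ω |cosθ| / √(L² − r² sin²θ) = 0.0448·7.226·0.95528/0.22251 = 1.3898 rad/s.

1.39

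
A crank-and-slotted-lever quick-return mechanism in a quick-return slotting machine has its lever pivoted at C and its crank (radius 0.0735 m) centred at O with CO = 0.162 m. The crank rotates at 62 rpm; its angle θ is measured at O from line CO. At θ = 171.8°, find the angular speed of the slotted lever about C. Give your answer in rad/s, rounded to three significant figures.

5.13

ω = 6.493 rad/s (from 62 rpm).
Crank pin A relative to C: A = (d + r cosθ, r sinθ); lever angle φ = atan2(r sinθ, d + r cosθ).
Differentiating tanφ: φ̇ = rω(d cosθ + r)/(d² + r² + 2dr cosθ).
d² + r² + 2dr cosθ = |CA|² = 0.00807572 m²;  d cosθ + r = -0.086844 m.
|ω_lever| = |0.0735·6.493·-0.086844| / 0.00807572 = 5.1317 rad/s.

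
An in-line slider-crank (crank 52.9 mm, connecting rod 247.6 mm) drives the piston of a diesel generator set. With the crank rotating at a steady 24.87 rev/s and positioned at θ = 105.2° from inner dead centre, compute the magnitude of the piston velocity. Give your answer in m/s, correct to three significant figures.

7.52

ω = 2π·24.9 = 156.3 rad/s
For an in-line slider-crank, x = r cosθ + √(L² − r² sin²θ), so v = −rω sinθ·[1 + r cosθ/√(L² − r² sin²θ)].
With r = 0.0529 m, L = 0.2476 m, θ = 105.2°: √(L² − r² sin²θ) = 0.24228 m.
v = −0.0529·156.3·0.96502·[1 + 0.0529·-0.26219/0.24228] = -7.5205 m/s.
|v| = 7.5205 m/s.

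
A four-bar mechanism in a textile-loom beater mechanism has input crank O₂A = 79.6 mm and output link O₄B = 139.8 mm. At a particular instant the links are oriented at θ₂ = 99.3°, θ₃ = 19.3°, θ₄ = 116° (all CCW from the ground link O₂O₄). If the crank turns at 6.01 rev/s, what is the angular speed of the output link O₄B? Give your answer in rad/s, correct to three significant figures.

21.3

ω₂ = 37.76 rad/s (from 6.01 rev/s).
Differentiating the loop-closure r₂e^{iθ₂}+r₃e^{iθ₃}=r₁+r₄e^{iθ₄} gives r₂ω₂e^{iθ₂}+r₃ω₃e^{iθ₃}=r₄ω₄e^{iθ₄}.
Eliminating the other unknown: ω₄ = r₂ω₂ sin(θ₂−θ₃) / [r₄ sin(θ₄−θ₃)].
Numerator sine = +0.98481; denominator sine = +0.99317.
Result = 0.0796·37.76·(+0.98481) / (0.1398·(+0.99317)) = +21.32 rad/s; magnitude 21.32 rad/s.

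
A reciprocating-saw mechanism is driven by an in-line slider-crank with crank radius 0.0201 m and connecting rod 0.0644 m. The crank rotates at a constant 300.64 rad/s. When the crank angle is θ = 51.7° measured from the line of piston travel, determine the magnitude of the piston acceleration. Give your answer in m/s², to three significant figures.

1000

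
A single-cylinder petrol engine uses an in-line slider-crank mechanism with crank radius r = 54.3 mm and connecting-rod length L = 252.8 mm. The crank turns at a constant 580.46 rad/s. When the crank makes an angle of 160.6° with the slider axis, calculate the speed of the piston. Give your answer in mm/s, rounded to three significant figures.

ω = 580.5 rad/s
For an in-line slider-crank, x = r cosθ + √(L² − r² sin²θ), so v = −rω sinθ·[1 + r cosθ/√(L² − r² sin²θ)].
With r = 0.0543 m, L = 0.2528 m, θ = 160.6°: √(L² − r² sin²θ) = 0.25216 m.
v = −0.0543·580.5·0.33216·[1 + 0.0543·-0.94322/0.25216] = -8.3429 m/s.
|v| = 8.3429 m/s = 8342.9 mm/s.

8340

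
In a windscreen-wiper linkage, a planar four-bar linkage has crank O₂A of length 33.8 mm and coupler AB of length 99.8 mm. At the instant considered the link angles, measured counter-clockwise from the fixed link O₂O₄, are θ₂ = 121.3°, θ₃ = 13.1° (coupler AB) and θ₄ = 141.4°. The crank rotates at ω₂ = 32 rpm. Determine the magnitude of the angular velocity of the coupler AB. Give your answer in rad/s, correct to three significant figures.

ω₂ = 3.351 rad/s (from 32 rpm).
Differentiating the loop-closure r₂e^{iθ₂}+r₃e^{iθ₃}=r₁+r₄e^{iθ₄} gives r₂ω₂e^{iθ₂}+r₃ω₃e^{iθ₃}=r₄ω₄e^{iθ₄}.
Eliminating the other unknown: ω₃ = r₂ω₂ sin(θ₄−θ₂) / [r₃ sin(θ₃−θ₄)].
Numerator sine = +0.34366; denominator sine = -0.78478.
Result = 0.0338·3.351·(+0.34366) / (0.0998·(-0.78478)) = -0.49699 rad/s; magnitude 0.49699 rad/s.

0.497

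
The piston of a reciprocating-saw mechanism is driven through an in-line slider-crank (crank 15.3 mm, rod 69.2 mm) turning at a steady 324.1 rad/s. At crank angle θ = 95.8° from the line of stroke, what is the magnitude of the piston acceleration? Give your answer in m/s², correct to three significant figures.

ω = 324.1 rad/s
x(θ) = r cosθ + √(L² − r² sin²θ); with ω constant, a = ω²·d²x/dθ².
d²x/dθ² = −r cosθ − r²(cos2θ)/√u − r⁴ sin²2θ/(4u^{3/2}),  u = L² − r² sin²θ = 0.00455694 m².
Substituting r = 0.0153 m, L = 0.0692 m, θ = 95.8°: d²x/dθ² = +0.0049413 m.
a = ω²·d²x/dθ² = (324.1)²·(+0.0049413) = +519.04 m/s²;  |a| = 519.04 m/s².

519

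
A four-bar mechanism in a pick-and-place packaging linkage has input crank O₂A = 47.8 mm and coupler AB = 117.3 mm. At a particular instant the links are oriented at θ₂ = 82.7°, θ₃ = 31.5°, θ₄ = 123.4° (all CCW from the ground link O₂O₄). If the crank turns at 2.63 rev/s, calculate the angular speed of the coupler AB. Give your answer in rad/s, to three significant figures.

4.39

ω₂ = 16.52 rad/s (from 2.63 rev/s).
Differentiating the loop-closure r₂e^{iθ₂}+r₃e^{iθ₃}=r₁+r₄e^{iθ₄} gives r₂ω₂e^{iθ₂}+r₃ω₃e^{iθ₃}=r₄ω₄e^{iθ₄}.
Eliminating the other unknown: ω₃ = r₂ω₂ sin(θ₄−θ₂) / [r₃ sin(θ₃−θ₄)].
Numerator sine = +0.65210; denominator sine = -0.99945.
Result = 0.0478·16.52·(+0.65210) / (0.1173·(-0.99945)) = -4.3936 rad/s; magnitude 4.3936 rad/s.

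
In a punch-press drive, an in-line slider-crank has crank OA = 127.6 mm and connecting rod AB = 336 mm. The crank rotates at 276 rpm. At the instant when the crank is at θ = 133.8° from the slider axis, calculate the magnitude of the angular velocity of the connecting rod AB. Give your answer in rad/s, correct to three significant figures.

ω = 28.9 rad/s (converted from 276 rpm).
The rod makes angle φ with the slider axis where L sinφ = r sinθ; differentiating, L cosφ·φ̇ = r ω cosθ.
L cosφ = √(L² − r² sin²θ) = 0.32313 m.
|ω_rod| = r ω |cosθ| / √(L² − r² sin²θ) = 0.1276·28.9·0.69214/0.32313 = 7.8996 rad/s.

7.90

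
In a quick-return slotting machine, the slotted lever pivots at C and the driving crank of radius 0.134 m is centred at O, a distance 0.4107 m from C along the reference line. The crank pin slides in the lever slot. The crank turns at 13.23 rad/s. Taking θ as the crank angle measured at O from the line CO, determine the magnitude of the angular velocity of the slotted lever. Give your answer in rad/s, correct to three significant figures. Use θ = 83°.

1.63

ω = 13.23 rad/s
Crank pin A relative to C: A = (d + r cosθ, r sinθ); lever angle φ = atan2(r sinθ, d + r cosθ).
Differentiating tanφ: φ̇ = rω(d cosθ + r)/(d² + r² + 2dr cosθ).
d² + r² + 2dr cosθ = |CA|² = 0.200044 m²;  d cosθ + r = +0.18405 m.
|ω_lever| = |0.134·13.23·+0.18405| / 0.200044 = 1.6311 rad/s.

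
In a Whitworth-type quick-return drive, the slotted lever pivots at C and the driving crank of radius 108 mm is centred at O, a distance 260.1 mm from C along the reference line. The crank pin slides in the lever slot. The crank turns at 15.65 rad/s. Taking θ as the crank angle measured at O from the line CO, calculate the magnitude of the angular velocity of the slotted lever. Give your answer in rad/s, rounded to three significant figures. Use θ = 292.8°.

3.49

ω = 15.65 rad/s
Crank pin A relative to C: A = (d + r cosθ, r sinθ); lever angle φ = atan2(r sinθ, d + r cosθ).
Differentiating tanφ: φ̇ = rω(d cosθ + r)/(d² + r² + 2dr cosθ).
d² + r² + 2dr cosθ = |CA|² = 0.101087 m²;  d cosθ + r = +0.20879 m.
|ω_lever| = |0.108·15.65·+0.20879| / 0.101087 = 3.4911 rad/s.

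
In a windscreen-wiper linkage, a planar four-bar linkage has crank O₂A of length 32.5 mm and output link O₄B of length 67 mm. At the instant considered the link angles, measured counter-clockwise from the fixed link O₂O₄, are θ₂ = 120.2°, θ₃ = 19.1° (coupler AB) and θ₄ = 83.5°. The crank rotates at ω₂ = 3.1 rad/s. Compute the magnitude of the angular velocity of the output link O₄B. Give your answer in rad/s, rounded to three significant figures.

1.64

ω₂ = 3.1 rad/s
Differentiating the loop-closure r₂e^{iθ₂}+r₃e^{iθ₃}=r₁+r₄e^{iθ₄} gives r₂ω₂e^{iθ₂}+r₃ω₃e^{iθ₃}=r₄ω₄e^{iθ₄}.
Eliminating the other unknown: ω₄ = r₂ω₂ sin(θ₂−θ₃) / [r₄ sin(θ₄−θ₃)].
Numerator sine = +0.98129; denominator sine = +0.90183.
Result = 0.0325·3.1·(+0.98129) / (0.067·(+0.90183)) = +1.6362 rad/s; magnitude 1.6362 rad/s.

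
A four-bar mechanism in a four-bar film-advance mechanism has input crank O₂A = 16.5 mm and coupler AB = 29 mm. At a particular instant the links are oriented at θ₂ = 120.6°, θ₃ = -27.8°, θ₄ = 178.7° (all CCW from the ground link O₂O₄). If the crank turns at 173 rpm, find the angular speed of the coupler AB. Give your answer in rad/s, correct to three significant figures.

ω₂ = 18.12 rad/s (from 173 rpm).
Differentiating the loop-closure r₂e^{iθ₂}+r₃e^{iθ₃}=r₁+r₄e^{iθ₄} gives r₂ω₂e^{iθ₂}+r₃ω₃e^{iθ₃}=r₄ω₄e^{iθ₄}.
Eliminating the other unknown: ω₃ = r₂ω₂ sin(θ₄−θ₂) / [r₃ sin(θ₃−θ₄)].
Numerator sine = +0.84897; denominator sine = +0.44620.
Result = 0.0165·18.12·(+0.84897) / (0.029·(+0.44620)) = +19.612 rad/s; magnitude 19.612 rad/s.

19.6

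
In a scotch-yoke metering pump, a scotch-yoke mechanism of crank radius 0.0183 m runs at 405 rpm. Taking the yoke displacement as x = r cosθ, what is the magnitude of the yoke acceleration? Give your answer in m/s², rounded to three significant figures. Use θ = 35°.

27.0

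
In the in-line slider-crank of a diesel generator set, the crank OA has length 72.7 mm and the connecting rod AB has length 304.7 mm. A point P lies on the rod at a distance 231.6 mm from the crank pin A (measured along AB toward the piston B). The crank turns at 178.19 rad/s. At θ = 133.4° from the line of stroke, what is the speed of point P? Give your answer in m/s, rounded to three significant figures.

8.49

ω = 178.2 rad/s.  Crank-pin speed |V_A| = rω = 12.954 m/s, perpendicular to OA.
Rod angle: sinφ = −(r/L) sinθ ⇒ φ = -9.983°; ω_rod = −rω cosθ/√(L²−r²sin²θ) = +29.661 rad/s.
V_P = V_A + ω_rod × AP, with AP = 0.2316 m along the rod.
Components: V_Px = −rω sinθ − a·ω_rod·sinφ = -8.2215 m/s;  V_Py = rω cosθ + a·ω_rod·cosφ = -2.1354 m/s.
|V_P| = √(V_Px² + V_Py²) = 8.4943 m/s.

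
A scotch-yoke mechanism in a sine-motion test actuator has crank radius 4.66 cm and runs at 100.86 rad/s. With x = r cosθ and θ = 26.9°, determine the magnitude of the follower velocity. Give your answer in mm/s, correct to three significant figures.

2130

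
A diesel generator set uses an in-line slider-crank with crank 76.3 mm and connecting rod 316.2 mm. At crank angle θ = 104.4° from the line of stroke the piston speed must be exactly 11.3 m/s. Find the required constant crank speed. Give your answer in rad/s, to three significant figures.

163

For an in-line slider-crank, |v_piston| = rω|sinθ|·[1 + r cosθ/√(L² − r² sin²θ)].
With r = 0.0763 m, L = 0.3162 m, θ = 104.4°: the bracketed kinematic factor |dx/dθ| = 0.069342 m.
ω = v/|dx/dθ| = 11.3/0.069342 = 162.96 rad/s.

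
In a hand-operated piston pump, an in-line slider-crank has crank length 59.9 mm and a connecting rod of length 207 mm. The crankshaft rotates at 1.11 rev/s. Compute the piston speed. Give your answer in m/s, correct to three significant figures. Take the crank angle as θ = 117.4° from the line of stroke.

ω = 2π·1.11 = 6.974 rad/s
For an in-line slider-crank, x = r cosθ + √(L² − r² sin²θ), so v = −rω sinθ·[1 + r cosθ/√(L² − r² sin²θ)].
With r = 0.0599 m, L = 0.207 m, θ = 117.4°: √(L² − r² sin²θ) = 0.20005 m.
v = −0.0599·6.974·0.88782·[1 + 0.0599·-0.46020/0.20005] = -0.31979 m/s.
|v| = 0.31979 m/s.

0.320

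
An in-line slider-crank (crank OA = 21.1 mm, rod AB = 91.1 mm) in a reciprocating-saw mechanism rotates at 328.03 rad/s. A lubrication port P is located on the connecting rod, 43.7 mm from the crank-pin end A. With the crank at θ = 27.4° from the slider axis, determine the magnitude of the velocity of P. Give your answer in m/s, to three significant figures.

4.74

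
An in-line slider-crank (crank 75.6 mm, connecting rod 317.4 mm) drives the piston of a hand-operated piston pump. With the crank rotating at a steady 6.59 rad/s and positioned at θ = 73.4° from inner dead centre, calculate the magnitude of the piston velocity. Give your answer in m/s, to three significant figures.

ω = 6.59 rad/s
For an in-line slider-crank, x = r cosθ + √(L² − r² sin²θ), so v = −rω sinθ·[1 + r cosθ/√(L² − r² sin²θ)].
With r = 0.0756 m, L = 0.3174 m, θ = 73.4°: √(L² − r² sin²θ) = 0.30902 m.
v = −0.0756·6.59·0.95832·[1 + 0.0756·0.28569/0.30902] = -0.51081 m/s.
|v| = 0.51081 m/s.

0.511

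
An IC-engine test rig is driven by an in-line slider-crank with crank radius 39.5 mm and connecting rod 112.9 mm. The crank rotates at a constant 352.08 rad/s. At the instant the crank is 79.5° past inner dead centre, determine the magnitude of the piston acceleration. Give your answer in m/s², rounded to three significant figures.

803

ω = 352.1 rad/s
x(θ) = r cosθ + √(L² − r² sin²θ); with ω constant, a = ω²·d²x/dθ².
d²x/dθ² = −r cosθ − r²(cos2θ)/√u − r⁴ sin²2θ/(4u^{3/2}),  u = L² − r² sin²θ = 0.011238 m².
Substituting r = 0.0395 m, L = 0.1129 m, θ = 79.5°: d²x/dθ² = +0.0064766 m.
a = ω²·d²x/dθ² = (352.1)²·(+0.0064766) = +802.84 m/s²;  |a| = 802.84 m/s².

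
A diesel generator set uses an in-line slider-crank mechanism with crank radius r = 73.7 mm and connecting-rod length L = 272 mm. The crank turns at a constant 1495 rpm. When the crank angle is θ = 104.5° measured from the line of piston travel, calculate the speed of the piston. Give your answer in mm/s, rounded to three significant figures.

10400

ω = 2π·1495/60 = 156.6 rad/s
For an in-line slider-crank, x = r cosθ + √(L² − r² sin²θ), so v = −rω sinθ·[1 + r cosθ/√(L² − r² sin²θ)].
With r = 0.0737 m, L = 0.272 m, θ = 104.5°: √(L² − r² sin²θ) = 0.26247 m.
v = −0.0737·156.6·0.96815·[1 + 0.0737·-0.25038/0.26247] = -10.385 m/s.
|v| = 10.385 m/s = 10385 mm/s.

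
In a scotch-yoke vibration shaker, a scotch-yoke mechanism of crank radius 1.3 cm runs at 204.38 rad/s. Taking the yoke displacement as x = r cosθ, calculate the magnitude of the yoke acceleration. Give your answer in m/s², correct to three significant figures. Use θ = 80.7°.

ω = 204.4 rad/s
x = r cosθ ⇒ ẍ = −rω² cosθ (ω constant).
|a| = rω²|cosθ| = 0.013·(204.4)²·|cos 80.7°| = 87.755 m/s².

87.8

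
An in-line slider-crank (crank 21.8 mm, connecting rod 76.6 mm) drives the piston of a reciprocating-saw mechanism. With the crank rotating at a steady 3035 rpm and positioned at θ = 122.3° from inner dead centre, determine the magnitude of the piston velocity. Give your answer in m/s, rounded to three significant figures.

4.94

ω = 2π·3035/60 = 317.8 rad/s
For an in-line slider-crank, x = r cosθ + √(L² − r² sin²θ), so v = −rω sinθ·[1 + r cosθ/√(L² − r² sin²θ)].
With r = 0.0218 m, L = 0.0766 m, θ = 122.3°: √(L² − r² sin²θ) = 0.074351 m.
v = −0.0218·317.8·0.84526·[1 + 0.0218·-0.53435/0.074351] = -4.9389 m/s.
|v| = 4.9389 m/s.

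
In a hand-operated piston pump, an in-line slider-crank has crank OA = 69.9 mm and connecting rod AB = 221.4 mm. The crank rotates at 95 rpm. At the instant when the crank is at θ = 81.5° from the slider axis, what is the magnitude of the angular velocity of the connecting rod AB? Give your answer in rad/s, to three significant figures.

0.489

ω = 9.948 rad/s (converted from 95 rpm).
The rod makes angle φ with the slider axis where L sinφ = r sinθ; differentiating, L cosφ·φ̇ = r ω cosθ.
L cosφ = √(L² − r² sin²θ) = 0.21033 m.
|ω_rod| = r ω |cosθ| / √(L² − r² sin²θ) = 0.0699·9.948·0.14781/0.21033 = 0.48869 rad/s.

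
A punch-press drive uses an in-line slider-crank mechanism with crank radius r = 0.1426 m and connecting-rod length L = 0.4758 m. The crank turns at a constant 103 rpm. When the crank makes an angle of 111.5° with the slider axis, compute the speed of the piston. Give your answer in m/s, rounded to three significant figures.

1.27

ω = 2π·103/60 = 10.79 rad/s
For an in-line slider-crank, x = r cosθ + √(L² − r² sin²θ), so v = −rω sinθ·[1 + r cosθ/√(L² − r² sin²θ)].
With r = 0.1426 m, L = 0.4758 m, θ = 111.5°: √(L² − r² sin²θ) = 0.45693 m.
v = −0.1426·10.79·0.93042·[1 + 0.1426·-0.36650/0.45693] = -1.2674 m/s.
|v| = 1.2674 m/s.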